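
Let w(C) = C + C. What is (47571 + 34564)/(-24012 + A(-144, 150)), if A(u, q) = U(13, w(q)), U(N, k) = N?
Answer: -82135/23999 ≈ -3.4224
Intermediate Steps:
w(C) = 2*C
A(u, q) = 13
(47571 + 34564)/(-24012 + A(-144, 150)) = (47571 + 34564)/(-24012 + 13) = 82135/(-23999) = 82135*(-1/23999) = -82135/23999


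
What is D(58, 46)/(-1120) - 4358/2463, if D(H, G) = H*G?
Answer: -2863061/689640 ≈ -4.1515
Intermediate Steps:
D(H, G) = G*H
D(58, 46)/(-1120) - 4358/2463 = (46*58)/(-1120) - 4358/2463 = 2668*(-1/1120) - 4358*1/2463 = -667/280 - 4358/2463 = -2863061/689640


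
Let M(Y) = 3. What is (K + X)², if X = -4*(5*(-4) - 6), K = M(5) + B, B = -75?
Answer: 1024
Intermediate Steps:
K = -72 (K = 3 - 75 = -72)
X = 104 (X = -4*(-20 - 6) = -4*(-26) = 104)
(K + X)² = (-72 + 104)² = 32² = 1024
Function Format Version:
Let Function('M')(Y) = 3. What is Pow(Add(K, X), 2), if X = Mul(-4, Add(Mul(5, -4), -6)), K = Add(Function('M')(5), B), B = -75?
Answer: 1024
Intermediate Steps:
K = -72 (K = Add(3, -75) = -72)
X = 104 (X = Mul(-4, Add(-20, -6)) = Mul(-4, -26) = 104)
Pow(Add(K, X), 2) = Pow(Add(-72, 104), 2) = Pow(32, 2) = 1024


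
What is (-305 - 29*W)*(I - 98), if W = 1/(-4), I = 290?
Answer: -57168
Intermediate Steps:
W = -1/4 ≈ -0.25000
(-305 - 29*W)*(I - 98) = (-305 - 29*(-1/4))*(290 - 98) = (-305 + 29/4)*192 = -1191/4*192 = -57168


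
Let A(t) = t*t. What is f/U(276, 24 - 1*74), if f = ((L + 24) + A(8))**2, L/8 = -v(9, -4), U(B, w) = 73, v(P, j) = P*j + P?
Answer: 92416/73 ≈ 1266.0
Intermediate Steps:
v(P, j) = P + P*j
A(t) = t**2
L = 216 (L = 8*(-9*(1 - 4)) = 8*(-9*(-3)) = 8*(-1*(-27)) = 8*27 = 216)
f = 92416 (f = ((216 + 24) + 8**2)**2 = (240 + 64)**2 = 304**2 = 92416)
f/U(276, 24 - 1*74) = 92416/73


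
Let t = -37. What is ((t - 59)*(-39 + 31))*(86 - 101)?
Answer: -11520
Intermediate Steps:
((t - 59)*(-39 + 31))*(86 - 101) = ((-37 - 59)*(-39 + 31))*(86 - 101) = -96*(-8)*(-15) = 768*(-15) = -11520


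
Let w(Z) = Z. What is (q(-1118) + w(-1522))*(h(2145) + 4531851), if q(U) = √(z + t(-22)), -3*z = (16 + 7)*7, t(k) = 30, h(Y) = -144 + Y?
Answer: -6900522744 + 1511284*I*√213 ≈ -6.9005e+9 + 2.2056e+7*I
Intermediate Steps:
z = -161/3 (z = -(16 + 7)*7/3 = -23*7/3 = -⅓*161 = -161/3 ≈ -53.667)
q(U) = I*√213/3 (q(U) = √(-161/3 + 30) = √(-71/3) = I*√213/3)
(q(-1118) + w(-1522))*(h(2145) + 4531851) = (I*√213/3 - 1522)*((-144 + 2145) + 4531851) = (-1522 + I*√213/3)*(2001 + 4531851) = (-1522 + I*√213/3)*4533852 = -6900522744 + 1511284*I*√213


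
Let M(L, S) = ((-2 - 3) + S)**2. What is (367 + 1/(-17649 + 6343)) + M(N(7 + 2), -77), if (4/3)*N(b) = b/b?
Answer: 80170845/11306 ≈ 7091.0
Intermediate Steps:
N(b) = 3/4 (N(b) = 3*(b/b)/4 = (3/4)*1 = 3/4)
M(L, S) = (-5 + S)**2
(367 + 1/(-17649 + 6343)) + M(N(7 + 2), -77) = (367 + 1/(-17649 + 6343)) + (-5 - 77)**2 = (367 + 1/(-11306)) + (-82)**2 = (367 - 1/11306) + 6724 = 4149301/11306 + 6724 = 80170845/11306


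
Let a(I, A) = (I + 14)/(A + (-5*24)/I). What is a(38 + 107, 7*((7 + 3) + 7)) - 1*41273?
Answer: -141437960/3427 ≈ -41272.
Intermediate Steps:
a(I, A) = (14 + I)/(A - 120/I)
a(38 + 107, 7*((7 + 3) + 7)) - 1*41273 = (38 + 107)*(14 + (38 + 107))/(-120 + (7*((7 + 3) + 7))*(38 + 107)) - 1*41273 = 145*(14 + 145)/(-120 + (7*(10 + 7))*145) - 41273 = 145*159/(-120 + (7*17)*145) - 41273 = 145*159/(-120 + 119*145) - 41273 = 145*159/(-120 + 17255) - 41273 = 145*159/17135 - 41273 = 145*(1/17135)*159 - 41273 = 4611/3427 - 41273 = -141437960/3427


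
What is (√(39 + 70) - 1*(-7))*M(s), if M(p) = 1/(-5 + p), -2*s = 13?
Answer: -14/23 - 2*√109/23 ≈ -1.5165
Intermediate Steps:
s = -13/2 (s = -½*13 = -13/2 ≈ -6.5000)
(√(39 + 70) - 1*(-7))*M(s) = (√(39 + 70) - 1*(-7))/(-5 - 13/2) = (√109 + 7)/(-23/2) = (7 + √109)*(-2/23) = -14/23 - 2*√109/23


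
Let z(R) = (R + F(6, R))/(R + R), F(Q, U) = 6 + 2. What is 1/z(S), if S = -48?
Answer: 12/5 ≈ 2.4000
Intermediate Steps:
F(Q, U) = 8
z(R) = (8 + R)/(2*R) (z(R) = (R + 8)/(R + R) = (8 + R)/((2*R)) = (8 + R)*(1/(2*R)) = (8 + R)/(2*R))
1/z(S) = 1/((1/2)*(8 - 48)/(-48)) = 1/((1/2)*(-1/48)*(-40)) = 1/(5/12) = 12/5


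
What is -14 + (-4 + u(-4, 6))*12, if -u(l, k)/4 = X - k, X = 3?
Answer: 82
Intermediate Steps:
u(l, k) = -12 + 4*k (u(l, k) = -4*(3 - k) = -12 + 4*k)
-14 + (-4 + u(-4, 6))*12 = -14 + (-4 + (-12 + 4*6))*12 = -14 + (-4 + (-12 + 24))*12 = -14 + (-4 + 12)*12 = -14 + 8*12 = -14 + 96 = 82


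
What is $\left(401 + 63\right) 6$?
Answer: $2784$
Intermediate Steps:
$\left(401 + 63\right) 6 = 464 \cdot 6 = 2784$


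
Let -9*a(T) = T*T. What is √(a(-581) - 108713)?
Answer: I*√1315978/3 ≈ 382.39*I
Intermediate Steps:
a(T) = -T²/9 (a(T) = -T*T/9 = -T²/9)
√(a(-581) - 108713) = √(-⅑*(-581)² - 108713) = √(-⅑*337561 - 108713) = √(-337561/9 - 108713) = √(-1315978/9) = I*√1315978/3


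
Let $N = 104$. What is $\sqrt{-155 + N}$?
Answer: $i \sqrt{51} \approx 7.1414 i$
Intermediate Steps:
$\sqrt{-155 + N} = \sqrt{-155 + 104} = \sqrt{-51} = i \sqrt{51}$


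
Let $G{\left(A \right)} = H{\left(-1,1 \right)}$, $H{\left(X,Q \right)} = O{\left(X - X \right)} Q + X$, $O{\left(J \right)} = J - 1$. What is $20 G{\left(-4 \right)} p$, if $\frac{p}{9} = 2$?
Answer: $-720$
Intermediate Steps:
$O{\left(J \right)} = -1 + J$
$H{\left(X,Q \right)} = X - Q$ ($H{\left(X,Q \right)} = \left(-1 + \left(X - X\right)\right) Q + X = \left(-1 + 0\right) Q + X = - Q + X = X - Q$)
$p = 18$ ($p = 9 \cdot 2 = 18$)
$G{\left(A \right)} = -2$ ($G{\left(A \right)} = -1 - 1 = -2$)
$20 G{\left(-4 \right)} p = 20 \left(-2\right) 18 = \left(-40\right) 18 = -720$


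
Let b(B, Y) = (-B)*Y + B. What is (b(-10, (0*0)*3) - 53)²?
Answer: 3969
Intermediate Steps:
b(B, Y) = B - B*Y (b(B, Y) = -B*Y + B = B - B*Y)
(b(-10, (0*0)*3) - 53)² = (-10*(1 - 0*0*3) - 53)² = (-10*(1 - 0*3) - 53)² = (-10*(1 - 1*0) - 53)² = (-10*(1 + 0) - 53)² = (-10*1 - 53)² = (-10 - 53)² = (-63)² = 3969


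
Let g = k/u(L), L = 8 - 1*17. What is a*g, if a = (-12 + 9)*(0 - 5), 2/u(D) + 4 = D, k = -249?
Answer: 48555/2 ≈ 24278.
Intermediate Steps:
L = -9 (L = 8 - 17 = -9)
u(D) = 2/(-4 + D)
g = 3237/2 (g = -249/(2/(-4 - 9)) = -249/(2/(-13)) = -249/(2*(-1/13)) = -249/(-2/13) = -249*(-13/2) = 3237/2 ≈ 1618.5)
a = 15 (a = -3*(-5) = 15)
a*g = 15*(3237/2) = 48555/2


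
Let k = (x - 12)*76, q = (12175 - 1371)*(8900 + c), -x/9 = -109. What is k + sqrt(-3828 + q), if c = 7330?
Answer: 73644 + 6*sqrt(4870697) ≈ 86886.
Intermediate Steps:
x = 981 (x = -9*(-109) = 981)
q = 175348920 (q = (12175 - 1371)*(8900 + 7330) = 10804*16230 = 175348920)
k = 73644 (k = (981 - 12)*76 = 969*76 = 73644)
k + sqrt(-3828 + q) = 73644 + sqrt(-3828 + 175348920) = 73644 + sqrt(175345092) = 73644 + 6*sqrt(4870697)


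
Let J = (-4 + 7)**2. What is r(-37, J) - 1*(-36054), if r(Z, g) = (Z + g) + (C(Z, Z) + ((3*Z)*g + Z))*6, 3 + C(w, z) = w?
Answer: 29570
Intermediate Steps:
C(w, z) = -3 + w
J = 9 (J = 3**2 = 9)
r(Z, g) = -18 + g + 13*Z + 18*Z*g (r(Z, g) = (Z + g) + ((-3 + Z) + ((3*Z)*g + Z))*6 = (Z + g) + ((-3 + Z) + (3*Z*g + Z))*6 = (Z + g) + ((-3 + Z) + (Z + 3*Z*g))*6 = (Z + g) + (-3 + 2*Z + 3*Z*g)*6 = (Z + g) + (-18 + 12*Z + 18*Z*g) = -18 + g + 13*Z + 18*Z*g)
r(-37, J) - 1*(-36054) = (-18 + 9 + 13*(-37) + 18*(-37)*9) - 1*(-36054) = (-18 + 9 - 481 - 5994) + 36054 = -6484 + 36054 = 29570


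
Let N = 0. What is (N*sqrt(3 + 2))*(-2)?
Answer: 0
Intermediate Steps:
(N*sqrt(3 + 2))*(-2) = (0*sqrt(3 + 2))*(-2) = (0*sqrt(5))*(-2) = 0*(-2) = 0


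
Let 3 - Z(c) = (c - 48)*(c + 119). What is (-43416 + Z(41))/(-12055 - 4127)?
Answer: 42293/16182 ≈ 2.6136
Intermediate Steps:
Z(c) = 3 - (-48 + c)*(119 + c) (Z(c) = 3 - (c - 48)*(c + 119) = 3 - (-48 + c)*(119 + c))
(-43416 + Z(41))/(-12055 - 4127) = (-43416 + (5715 - 1*41**2 - 71*41))/(-12055 - 4127) = (-43416 + (5715 - 1*1681 - 2911))/(-16182) = (-43416 + (5715 - 1681 - 2911))*(-1/16182) = (-43416 + 1123)*(-1/16182) = -42293*(-1/16182) = 42293/16182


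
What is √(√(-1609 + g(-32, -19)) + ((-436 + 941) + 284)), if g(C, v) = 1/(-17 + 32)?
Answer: √(177525 + 15*I*√362010)/15 ≈ 28.098 + 0.71377*I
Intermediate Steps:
g(C, v) = 1/15
√(√(-1609 + g(-32, -19)) + ((-436 + 941) + 284)) = √(√(-1609 + 1/15) + ((-436 + 941) + 284)) = √(√(-24134/15) + (505 + 284)) = √(I*√362010/15 + 789) = √(789 + I*√362010/15)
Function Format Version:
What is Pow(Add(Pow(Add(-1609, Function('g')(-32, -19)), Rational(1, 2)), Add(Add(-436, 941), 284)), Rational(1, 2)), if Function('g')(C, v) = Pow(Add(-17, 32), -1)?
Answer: Mul(Rational(1, 15), Pow(Add(177525, Mul(15, I, Pow(362010, Rational(1, 2)))), Rational(1, 2))) ≈ Add(28.098, Mul(0.71377, I))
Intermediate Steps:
Function('g')(C, v) = Rational(1, 15) (Function('g')(C, v) = Pow(15, -1) = Rational(1, 15))
Pow(Add(Pow(Add(-1609, Function('g')(-32, -19)), Rational(1, 2)), Add(Add(-436, 941), 284)), Rational(1, 2)) = Pow(Add(Pow(Add(-1609, Rational(1, 15)), Rational(1, 2)), Add(Add(-436, 941), 284)), Rational(1, 2)) = Pow(Add(Pow(Rational(-24134, 15), Rational(1, 2)), Add(505, 284)), Rational(1, 2)) = Pow(Add(Mul(Rational(1, 15), I, Pow(362010, Rational(1, 2))), 789), Rational(1, 2)) = Pow(Add(789, Mul(Rational(1, 15), I, Pow(362010, Rational(1, 2)))), Rational(1, 2))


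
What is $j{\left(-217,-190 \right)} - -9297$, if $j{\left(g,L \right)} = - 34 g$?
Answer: $16675$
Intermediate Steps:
$j{\left(-217,-190 \right)} - -9297 = \left(-34\right) \left(-217\right) - -9297 = 7378 + 9297 = 16675$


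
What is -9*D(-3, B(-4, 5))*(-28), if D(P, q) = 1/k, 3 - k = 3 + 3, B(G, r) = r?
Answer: -84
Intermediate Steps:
k = -3 (k = 3 - (3 + 3) = 3 - 1*6 = 3 - 6 = -3)
D(P, q) = -⅓ (D(P, q) = 1/(-3) = -⅓)
-9*D(-3, B(-4, 5))*(-28) = -9*(-⅓)*(-28) = 3*(-28) = -84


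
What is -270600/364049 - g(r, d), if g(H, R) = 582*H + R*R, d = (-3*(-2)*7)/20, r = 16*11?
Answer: -3729214322409/36404900 ≈ -1.0244e+5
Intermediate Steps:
r = 176
d = 21/10 (d = (6*7)*(1/20) = 42*(1/20) = 21/10 ≈ 2.1000)
g(H, R) = R**2 + 582*H (g(H, R) = 582*H + R**2 = R**2 + 582*H)
-270600/364049 - g(r, d) = -270600/364049 - ((21/10)**2 + 582*176) = -270600*1/364049 - (441/100 + 102432) = -270600/364049 - 1*10243641/100 = -270600/364049 - 10243641/100 = -3729214322409/36404900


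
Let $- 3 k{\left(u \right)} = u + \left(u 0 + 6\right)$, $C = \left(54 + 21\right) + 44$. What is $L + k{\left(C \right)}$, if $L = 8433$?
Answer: $\frac{25174}{3} \approx 8391.3$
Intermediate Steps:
$C = 119$ ($C = 75 + 44 = 119$)
$k{\left(u \right)} = -2 - \frac{u}{3}$ ($k{\left(u \right)} = - \frac{u + \left(u 0 + 6\right)}{3} = - \frac{u + \left(0 + 6\right)}{3} = - \frac{u + 6}{3} = - \frac{6 + u}{3} = -2 - \frac{u}{3}$)
$L + k{\left(C \right)} = 8433 - \frac{125}{3} = \frac{25174}{3}$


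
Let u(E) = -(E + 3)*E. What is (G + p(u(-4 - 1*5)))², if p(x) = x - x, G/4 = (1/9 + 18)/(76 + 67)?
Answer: 425104/1656369 ≈ 0.25665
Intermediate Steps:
G = 652/1287 (G = 4*((1/9 + 18)/(76 + 67)) = 4*((⅑ + 18)/143) = 4*((163/9)*(1/143)) = 4*(163/1287) = 652/1287 ≈ 0.50660)
u(E) = -E*(3 + E) (u(E) = -(3 + E)*E = -E*(3 + E))
p(x) = 0
(G + p(u(-4 - 1*5)))² = (652/1287 + 0)² = (652/1287)² = 425104/1656369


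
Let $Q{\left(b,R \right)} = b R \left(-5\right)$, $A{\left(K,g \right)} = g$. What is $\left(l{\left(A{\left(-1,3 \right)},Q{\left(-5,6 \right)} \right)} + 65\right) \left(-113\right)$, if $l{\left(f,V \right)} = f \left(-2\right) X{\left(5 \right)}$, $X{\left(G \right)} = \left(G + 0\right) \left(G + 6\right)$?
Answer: $29945$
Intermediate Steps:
$X{\left(G \right)} = G \left(6 + G\right)$
$Q{\left(b,R \right)} = - 5 R b$ ($Q{\left(b,R \right)} = R b \left(-5\right) = - 5 R b$)
$l{\left(f,V \right)} = - 110 f$ ($l{\left(f,V \right)} = f \left(-2\right) 5 \left(6 + 5\right) = - 2 f 5 \cdot 11 = - 2 f 55 = - 110 f$)
$\left(l{\left(A{\left(-1,3 \right)},Q{\left(-5,6 \right)} \right)} + 65\right) \left(-113\right) = \left(\left(-110\right) 3 + 65\right) \left(-113\right) = \left(-330 + 65\right) \left(-113\right) = \left(-265\right) \left(-113\right) = 29945$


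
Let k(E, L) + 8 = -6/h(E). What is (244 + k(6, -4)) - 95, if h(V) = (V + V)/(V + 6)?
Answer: 135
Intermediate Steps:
h(V) = 2*V/(6 + V) (h(V) = (2*V)/(6 + V) = 2*V/(6 + V))
k(E, L) = -8 - 3*(6 + E)/E (k(E, L) = -8 - 6*(6 + E)/(2*E) = -8 - 3*(6 + E)/E)
(244 + k(6, -4)) - 95 = (244 + (-11 - 18/6)) - 95 = (244 + (-11 - 18*⅙)) - 95 = (244 + (-11 - 3)) - 95 = (244 - 14) - 95 = 230 - 95 = 135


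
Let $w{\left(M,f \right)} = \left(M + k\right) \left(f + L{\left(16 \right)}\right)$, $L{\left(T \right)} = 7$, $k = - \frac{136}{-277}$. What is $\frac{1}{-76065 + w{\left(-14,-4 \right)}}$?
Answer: $- \frac{277}{21081231} \approx -1.314 \cdot 10^{-5}$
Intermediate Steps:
$k = \frac{136}{277}$ ($k = \left(-136\right) \left(- \frac{1}{277}\right) = \frac{136}{277} \approx 0.49097$)
$w{\left(M,f \right)} = \left(7 + f\right) \left(\frac{136}{277} + M\right)$ ($w{\left(M,f \right)} = \left(M + \frac{136}{277}\right) \left(f + 7\right) = \left(\frac{136}{277} + M\right) \left(7 + f\right) = \left(7 + f\right) \left(\frac{136}{277} + M\right)$)
$\frac{1}{-76065 + w{\left(-14,-4 \right)}} = \frac{1}{-76065 + \left(\frac{952}{277} + 7 \left(-14\right) + \frac{136}{277} \left(-4\right) - -56\right)} = \frac{1}{-76065 + \left(\frac{952}{277} - 98 - \frac{544}{277} + 56\right)} = \frac{1}{-76065 - \frac{11226}{277}} = \frac{1}{- \frac{21081231}{277}} = - \frac{277}{21081231}$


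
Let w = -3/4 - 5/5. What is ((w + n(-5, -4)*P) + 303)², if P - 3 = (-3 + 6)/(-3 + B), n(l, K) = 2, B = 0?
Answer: 1490841/16 ≈ 93178.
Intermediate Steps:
P = 2 (P = 3 + (-3 + 6)/(-3 + 0) = 3 + 3/(-3) = 3 + 3*(-⅓) = 3 - 1 = 2)
w = -7/4 (w = -3*¼ - 5*⅕ = -¾ - 1 = -7/4 ≈ -1.7500)
((w + n(-5, -4)*P) + 303)² = ((-7/4 + 2*2) + 303)² = ((-7/4 + 4) + 303)² = (9/4 + 303)² = (1221/4)² = 1490841/16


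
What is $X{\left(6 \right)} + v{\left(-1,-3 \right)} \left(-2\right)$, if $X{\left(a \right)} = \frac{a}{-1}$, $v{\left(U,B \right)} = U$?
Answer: $-4$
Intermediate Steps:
$X{\left(a \right)} = - a$ ($X{\left(a \right)} = a \left(-1\right) = - a$)
$X{\left(6 \right)} + v{\left(-1,-3 \right)} \left(-2\right) = \left(-1\right) 6 - -2 = -6 + 2 = -4$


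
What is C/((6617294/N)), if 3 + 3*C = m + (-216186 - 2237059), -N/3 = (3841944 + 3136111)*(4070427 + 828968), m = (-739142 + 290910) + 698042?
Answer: 37665842152325690275/3308647 ≈ 1.1384e+13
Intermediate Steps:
m = 249810 (m = -448232 + 698042 = 249810)
N = -102564743330175 (N = -3*(3841944 + 3136111)*(4070427 + 828968) = -20934165*4899395 = -3*34188247776725 = -102564743330175)
C = -2203438/3 (C = -1 + (249810 + (-216186 - 2237059))/3 = -1 + (249810 - 2453245)/3 = -1 + (1/3)*(-2203435) = -1 - 2203435/3 = -2203438/3 ≈ -7.3448e+5)
C/((6617294/N)) = -2203438/(3*(6617294/(-102564743330175))) = -2203438/(3*(6617294*(-1/102564743330175))) = -2203438/(3*(-6617294/102564743330175)) = -2203438/3*(-102564743330175/6617294) = 37665842152325690275/3308647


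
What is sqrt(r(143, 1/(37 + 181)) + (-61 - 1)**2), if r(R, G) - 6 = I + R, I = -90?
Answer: sqrt(3903) ≈ 62.474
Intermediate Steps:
r(R, G) = -84 + R (r(R, G) = 6 + (-90 + R) = -84 + R)
sqrt(r(143, 1/(37 + 181)) + (-61 - 1)**2) = sqrt((-84 + 143) + (-61 - 1)**2) = sqrt(59 + (-62)**2) = sqrt(59 + 3844) = sqrt(3903)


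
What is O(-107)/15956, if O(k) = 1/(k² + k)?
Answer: 1/180972952 ≈ 5.5257e-9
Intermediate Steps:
O(k) = 1/(k + k²)
O(-107)/15956 = (1/((-107)*(1 - 107)))/15956 = -1/107/(-106)*(1/15956) = -1/107*(-1/106)*(1/15956) = (1/11342)*(1/15956) = 1/180972952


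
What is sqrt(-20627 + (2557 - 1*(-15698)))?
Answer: 2*I*sqrt(593) ≈ 48.703*I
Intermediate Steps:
sqrt(-20627 + (2557 - 1*(-15698))) = sqrt(-20627 + (2557 + 15698)) = sqrt(-20627 + 18255) = sqrt(-2372) = 2*I*sqrt(593)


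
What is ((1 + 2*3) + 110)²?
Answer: 13689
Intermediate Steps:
((1 + 2*3) + 110)² = ((1 + 6) + 110)² = (7 + 110)² = 117² = 13689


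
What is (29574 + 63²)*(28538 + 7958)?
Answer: 1224185328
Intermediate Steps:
(29574 + 63²)*(28538 + 7958) = (29574 + 3969)*36496 = 33543*36496 = 1224185328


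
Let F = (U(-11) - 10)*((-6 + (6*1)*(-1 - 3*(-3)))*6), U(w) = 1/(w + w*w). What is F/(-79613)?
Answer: 138474/4378715 ≈ 0.031624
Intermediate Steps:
U(w) = 1/(w + w**2)
F = -138474/55 (F = (1/((-11)*(1 - 11)) - 10)*((-6 + (6*1)*(-1 - 3*(-3)))*6) = (-1/11/(-10) - 10)*((-6 + 6*(-1 + 9))*6) = (-1/11*(-1/10) - 10)*((-6 + 6*8)*6) = (1/110 - 10)*((-6 + 48)*6) = -23079*6/55 = -1099/110*252 = -138474/55 ≈ -2517.7)
F/(-79613) = -138474/55/(-79613) = -138474/55*(-1/79613) = 138474/4378715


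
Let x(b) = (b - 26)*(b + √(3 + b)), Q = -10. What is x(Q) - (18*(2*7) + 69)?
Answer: 39 - 36*I*√7 ≈ 39.0 - 95.247*I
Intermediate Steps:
x(b) = (-26 + b)*(b + √(3 + b))
x(Q) - (18*(2*7) + 69) = ((-10)² - 26*(-10) - 26*√(3 - 10) - 10*√(3 - 10)) - (18*(2*7) + 69) = (100 + 260 - 26*I*√7 - 10*I*√7) - (18*14 + 69) = (100 + 260 - 26*I*√7 - 10*I*√7) - (252 + 69) = (100 + 260 - 26*I*√7 - 10*I*√7) - 1*321 = (360 - 36*I*√7) - 321 = 39 - 36*I*√7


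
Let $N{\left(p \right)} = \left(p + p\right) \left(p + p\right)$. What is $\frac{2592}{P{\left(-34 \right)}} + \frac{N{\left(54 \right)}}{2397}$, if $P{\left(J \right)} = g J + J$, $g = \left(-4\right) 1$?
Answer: $\frac{24192}{799} \approx 30.278$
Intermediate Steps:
$g = -4$
$P{\left(J \right)} = - 3 J$ ($P{\left(J \right)} = - 4 J + J = - 3 J$)
$N{\left(p \right)} = 4 p^{2}$ ($N{\left(p \right)} = 2 p 2 p = 4 p^{2}$)
$\frac{2592}{P{\left(-34 \right)}} + \frac{N{\left(54 \right)}}{2397} = \frac{2592}{\left(-3\right) \left(-34\right)} + \frac{4 \cdot 54^{2}}{2397} = \frac{2592}{102} + 4 \cdot 2916 \cdot \frac{1}{2397} = 2592 \cdot \frac{1}{102} + 11664 \cdot \frac{1}{2397} = \frac{432}{17} + \frac{3888}{799} = \frac{24192}{799}$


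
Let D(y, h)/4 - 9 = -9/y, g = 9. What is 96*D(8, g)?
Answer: 3024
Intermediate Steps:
D(y, h) = 36 - 36/y (D(y, h) = 36 + 4*(-9/y) = 36 - 36/y)
96*D(8, g) = 96*(36 - 36/8) = 96*(36 - 36*⅛) = 96*(36 - 9/2) = 96*(63/2) = 3024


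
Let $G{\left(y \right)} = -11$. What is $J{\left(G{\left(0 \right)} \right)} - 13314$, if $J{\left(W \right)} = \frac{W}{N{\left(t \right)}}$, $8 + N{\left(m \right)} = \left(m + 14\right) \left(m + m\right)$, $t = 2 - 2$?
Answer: $- \frac{106501}{8} \approx -13313.0$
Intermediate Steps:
$t = 0$
$N{\left(m \right)} = -8 + 2 m \left(14 + m\right)$ ($N{\left(m \right)} = -8 + \left(m + 14\right) \left(m + m\right) = -8 + \left(14 + m\right) 2 m = -8 + 2 m \left(14 + m\right)$)
$J{\left(W \right)} = - \frac{W}{8}$ ($J{\left(W \right)} = \frac{W}{-8 + 2 \cdot 0^{2} + 28 \cdot 0} = \frac{W}{-8 + 2 \cdot 0 + 0} = \frac{W}{-8 + 0 + 0} = \frac{W}{-8} = W \left(- \frac{1}{8}\right) = - \frac{W}{8}$)
$J{\left(G{\left(0 \right)} \right)} - 13314 = \left(- \frac{1}{8}\right) \left(-11\right) - 13314 = \frac{11}{8} - 13314 = - \frac{106501}{8}$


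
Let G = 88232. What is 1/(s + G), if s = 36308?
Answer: 1/124540 ≈ 8.0295e-6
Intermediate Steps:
1/(s + G) = 1/(36308 + 88232) = 1/124540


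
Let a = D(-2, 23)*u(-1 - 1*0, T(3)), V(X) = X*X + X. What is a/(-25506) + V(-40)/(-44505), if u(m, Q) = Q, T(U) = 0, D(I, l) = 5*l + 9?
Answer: -104/2967 ≈ -0.035052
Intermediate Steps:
D(I, l) = 9 + 5*l
V(X) = X + X² (V(X) = X² + X = X + X²)
a = 0 (a = (9 + 5*23)*0 = (9 + 115)*0 = 124*0 = 0)
a/(-25506) + V(-40)/(-44505) = 0/(-25506) - 40*(1 - 40)/(-44505) = 0*(-1/25506) - 40*(-39)*(-1/44505) = 0 + 1560*(-1/44505) = 0 - 104/2967 = -104/2967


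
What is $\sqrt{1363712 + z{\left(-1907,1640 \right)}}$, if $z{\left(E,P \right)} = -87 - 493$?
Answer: $2 \sqrt{340783} \approx 1167.5$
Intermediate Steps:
$z{\left(E,P \right)} = -580$
$\sqrt{1363712 + z{\left(-1907,1640 \right)}} = \sqrt{1363712 - 580} = \sqrt{1363132} = 2 \sqrt{340783}$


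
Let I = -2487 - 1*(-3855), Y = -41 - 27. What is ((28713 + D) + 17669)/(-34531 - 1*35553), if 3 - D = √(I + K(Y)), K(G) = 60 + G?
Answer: -46385/70084 + √85/17521 ≈ -0.66132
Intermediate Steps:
Y = -68
I = 1368 (I = -2487 + 3855 = 1368)
D = 3 - 4*√85 (D = 3 - √(1368 + (60 - 68)) = 3 - √(1368 - 8) = 3 - √1360 = 3 - 4*√85 ≈ -33.878)
((28713 + D) + 17669)/(-34531 - 1*35553) = ((28713 + (3 - 4*√85)) + 17669)/(-34531 - 1*35553) = ((28716 - 4*√85) + 17669)/(-34531 - 35553) = (46385 - 4*√85)/(-70084) = (46385 - 4*√85)*(-1/70084) = -46385/70084 + √85/17521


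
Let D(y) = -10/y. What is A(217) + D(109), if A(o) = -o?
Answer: -23663/109 ≈ -217.09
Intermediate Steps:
A(217) + D(109) = -1*217 - 10/109 = -217 - 10*1/109 = -217 - 10/109 = -23663/109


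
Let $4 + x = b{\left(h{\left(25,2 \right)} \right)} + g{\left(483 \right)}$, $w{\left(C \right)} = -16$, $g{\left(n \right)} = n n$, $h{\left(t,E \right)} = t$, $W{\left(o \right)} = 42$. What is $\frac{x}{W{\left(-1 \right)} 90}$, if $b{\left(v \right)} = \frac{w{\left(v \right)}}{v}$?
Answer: $\frac{5832109}{94500} \approx 61.715$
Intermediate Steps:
$g{\left(n \right)} = n^{2}$
$b{\left(v \right)} = - \frac{16}{v}$
$x = \frac{5832109}{25}$ ($x = -4 + \left(- \frac{16}{25} + 483^{2}\right) = -4 + \left(\left(-16\right) \frac{1}{25} + 233289\right) = -4 + \left(- \frac{16}{25} + 233289\right) = -4 + \frac{5832209}{25} = \frac{5832109}{25} \approx 2.3328 \cdot 10^{5}$)
$\frac{x}{W{\left(-1 \right)} 90} = \frac{5832109}{25 \cdot 42 \cdot 90} = \frac{5832109}{25 \cdot 3780} = \frac{5832109}{25} \cdot \frac{1}{3780} = \frac{5832109}{94500}$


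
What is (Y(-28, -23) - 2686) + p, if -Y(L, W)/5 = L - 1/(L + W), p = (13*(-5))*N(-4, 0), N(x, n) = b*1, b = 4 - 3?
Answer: -133166/51 ≈ -2611.1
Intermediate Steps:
b = 1
N(x, n) = 1 (N(x, n) = 1*1 = 1)
p = -65 (p = (13*(-5))*1 = -65*1 = -65)
Y(L, W) = -5*L + 5/(L + W) (Y(L, W) = -5*(L - 1/(L + W)) = -5*L + 5/(L + W))
(Y(-28, -23) - 2686) + p = (5*(1 - 1*(-28)**2 - 1*(-28)*(-23))/(-28 - 23) - 2686) - 65 = (5*(1 - 1*784 - 644)/(-51) - 2686) - 65 = (5*(-1/51)*(1 - 784 - 644) - 2686) - 65 = (5*(-1/51)*(-1427) - 2686) - 65 = (7135/51 - 2686) - 65 = -129851/51 - 65 = -133166/51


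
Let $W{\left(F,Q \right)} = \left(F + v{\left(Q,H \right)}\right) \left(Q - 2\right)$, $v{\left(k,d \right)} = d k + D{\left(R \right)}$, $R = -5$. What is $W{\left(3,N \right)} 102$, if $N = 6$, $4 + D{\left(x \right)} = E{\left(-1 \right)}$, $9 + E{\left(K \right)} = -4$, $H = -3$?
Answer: $-13056$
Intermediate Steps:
$E{\left(K \right)} = -13$ ($E{\left(K \right)} = -9 - 4 = -13$)
$D{\left(x \right)} = -17$ ($D{\left(x \right)} = -4 - 13 = -17$)
$v{\left(k,d \right)} = -17 + d k$ ($v{\left(k,d \right)} = d k - 17 = -17 + d k$)
$W{\left(F,Q \right)} = \left(-2 + Q\right) \left(-17 + F - 3 Q\right)$ ($W{\left(F,Q \right)} = \left(F - \left(17 + 3 Q\right)\right) \left(Q - 2\right) = \left(-17 + F - 3 Q\right) \left(-2 + Q\right) = \left(-2 + Q\right) \left(-17 + F - 3 Q\right)$)
$W{\left(3,N \right)} 102 = \left(34 - 66 - 3 \cdot 6^{2} - 6 + 3 \cdot 6\right) 102 = \left(34 - 66 - 108 - 6 + 18\right) 102 = \left(-128\right) 102 = -13056$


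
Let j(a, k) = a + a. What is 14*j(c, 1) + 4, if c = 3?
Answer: 88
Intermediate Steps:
j(a, k) = 2*a
14*j(c, 1) + 4 = 14*(2*3) + 4 = 14*6 + 4 = 84 + 4 = 88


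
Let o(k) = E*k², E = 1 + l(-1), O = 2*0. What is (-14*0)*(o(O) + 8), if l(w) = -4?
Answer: 0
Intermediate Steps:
O = 0
E = -3 (E = 1 - 4 = -3)
o(k) = -3*k²
(-14*0)*(o(O) + 8) = (-14*0)*(-3*0² + 8) = 0*(-3*0 + 8) = 0*(0 + 8) = 0*8 = 0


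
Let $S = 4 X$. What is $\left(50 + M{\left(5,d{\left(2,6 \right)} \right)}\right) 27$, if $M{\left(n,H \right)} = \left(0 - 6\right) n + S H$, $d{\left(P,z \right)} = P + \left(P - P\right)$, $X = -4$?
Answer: $-324$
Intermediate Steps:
$S = -16$ ($S = 4 \left(-4\right) = -16$)
$d{\left(P,z \right)} = P$ ($d{\left(P,z \right)} = P + 0 = P$)
$M{\left(n,H \right)} = - 16 H - 6 n$ ($M{\left(n,H \right)} = \left(0 - 6\right) n - 16 H = - 6 n - 16 H = - 16 H - 6 n$)
$\left(50 + M{\left(5,d{\left(2,6 \right)} \right)}\right) 27 = \left(50 - 62\right) 27 = \left(-12\right) 27 = -324$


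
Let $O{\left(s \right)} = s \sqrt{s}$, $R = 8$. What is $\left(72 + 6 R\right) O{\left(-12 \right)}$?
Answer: $- 2880 i \sqrt{3} \approx - 4988.3 i$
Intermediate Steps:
$O{\left(s \right)} = s^{\frac{3}{2}}$
$\left(72 + 6 R\right) O{\left(-12 \right)} = \left(72 + 6 \cdot 8\right) \left(-12\right)^{\frac{3}{2}} = \left(72 + 48\right) \left(- 24 i \sqrt{3}\right) = 120 \left(- 24 i \sqrt{3}\right) = - 2880 i \sqrt{3}$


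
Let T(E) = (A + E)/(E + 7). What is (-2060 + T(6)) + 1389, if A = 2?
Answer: -8715/13 ≈ -670.38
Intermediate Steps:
T(E) = (2 + E)/(7 + E) (T(E) = (2 + E)/(E + 7) = (2 + E)/(7 + E))
(-2060 + T(6)) + 1389 = (-2060 + (2 + 6)/(7 + 6)) + 1389 = (-2060 + 8/13) + 1389 = -26772/13 + 1389 = -8715/13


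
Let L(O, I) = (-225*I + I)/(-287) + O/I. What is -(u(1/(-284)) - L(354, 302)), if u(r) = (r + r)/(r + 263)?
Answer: 109535932393/462411981 ≈ 236.88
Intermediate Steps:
u(r) = 2*r/(263 + r) (u(r) = (2*r)/(263 + r) = 2*r/(263 + r))
L(O, I) = 32*I/41 + O/I (L(O, I) = -224*I*(-1/287) + O/I = 32*I/41 + O/I)
-(u(1/(-284)) - L(354, 302)) = -(2/(-284*(263 + 1/(-284))) - ((32/41)*302 + 354/302)) = -(2*(-1/284)/(263 - 1/284) - (9664/41 + 354*(1/302))) = -(2*(-1/284)/(74691/284) - (9664/41 + 177/151)) = -(2*(-1/284)*(284/74691) - 1*1466521/6191) = -(-2/74691 - 1466521/6191) = -1*(-109535932393/462411981) = 109535932393/462411981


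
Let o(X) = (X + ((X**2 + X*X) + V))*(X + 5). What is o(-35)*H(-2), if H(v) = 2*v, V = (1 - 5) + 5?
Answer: 289920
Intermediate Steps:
V = 1 (V = -4 + 5 = 1)
o(X) = (5 + X)*(1 + X + 2*X**2) (o(X) = (X + ((X**2 + X*X) + 1))*(X + 5) = (X + ((X**2 + X**2) + 1))*(5 + X) = (X + (2*X**2 + 1))*(5 + X) = (X + (1 + 2*X**2))*(5 + X) = (1 + X + 2*X**2)*(5 + X) = (5 + X)*(1 + X + 2*X**2))
o(-35)*H(-2) = (5 + 2*(-35)**3 + 6*(-35) + 11*(-35)**2)*(2*(-2)) = (5 + 2*(-42875) - 210 + 11*1225)*(-4) = (5 - 85750 - 210 + 13475)*(-4) = -72480*(-4) = 289920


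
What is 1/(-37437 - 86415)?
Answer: -1/123852 ≈ -8.0742e-6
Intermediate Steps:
1/(-37437 - 86415) = 1/(-123852) = -1/123852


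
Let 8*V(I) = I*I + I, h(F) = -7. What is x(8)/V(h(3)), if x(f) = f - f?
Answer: 0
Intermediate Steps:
x(f) = 0
V(I) = I/8 + I²/8 (V(I) = (I*I + I)/8 = (I² + I)/8 = (I + I²)/8 = I/8 + I²/8)
x(8)/V(h(3)) = 0/(((⅛)*(-7)*(1 - 7))) = 0/(((⅛)*(-7)*(-6))) = 0/(21/4) = 0*(4/21) = 0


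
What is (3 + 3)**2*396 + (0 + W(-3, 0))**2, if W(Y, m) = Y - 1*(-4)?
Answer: 14257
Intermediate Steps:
W(Y, m) = 4 + Y (W(Y, m) = Y + 4 = 4 + Y)
(3 + 3)**2*396 + (0 + W(-3, 0))**2 = (3 + 3)**2*396 + (0 + (4 - 3))**2 = 6**2*396 + (0 + 1)**2 = 36*396 + 1**2 = 14256 + 1 = 14257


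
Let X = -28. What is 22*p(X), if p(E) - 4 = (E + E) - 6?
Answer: -1276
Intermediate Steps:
p(E) = -2 + 2*E (p(E) = 4 + ((E + E) - 6) = 4 + (2*E - 6) = 4 + (-6 + 2*E) = -2 + 2*E)
22*p(X) = 22*(-2 + 2*(-28)) = 22*(-2 - 56) = 22*(-58) = -1276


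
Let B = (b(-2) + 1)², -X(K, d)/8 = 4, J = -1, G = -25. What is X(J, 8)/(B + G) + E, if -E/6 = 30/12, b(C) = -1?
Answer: -343/25 ≈ -13.720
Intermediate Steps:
X(K, d) = -32 (X(K, d) = -8*4 = -32)
E = -15 (E = -180/12 = -6*5/2 = -15)
B = 0 (B = (-1 + 1)² = 0² = 0)
X(J, 8)/(B + G) + E = -32/(0 - 25) - 15 = -32/(-25) - 15 = -32*(-1/25) - 15 = 32/25 - 15 = -343/25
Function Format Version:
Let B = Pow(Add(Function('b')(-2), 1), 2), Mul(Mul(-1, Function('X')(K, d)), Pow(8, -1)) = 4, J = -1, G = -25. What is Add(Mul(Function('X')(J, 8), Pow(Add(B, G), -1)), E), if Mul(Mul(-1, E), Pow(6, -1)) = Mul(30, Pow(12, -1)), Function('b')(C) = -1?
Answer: Rational(-343, 25) ≈ -13.720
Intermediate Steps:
Function('X')(K, d) = -32 (Function('X')(K, d) = Mul(-8, 4) = -32)
E = -15 (E = Mul(-6, Mul(30, Pow(12, -1))) = Mul(-6, Mul(30, Rational(1, 12))) = Mul(-6, Rational(5, 2)) = -15)
B = 0 (B = Pow(Add(-1, 1), 2) = Pow(0, 2) = 0)
Add(Mul(Function('X')(J, 8), Pow(Add(B, G), -1)), E) = Add(Mul(-32, Pow(Add(0, -25), -1)), -15) = Add(Mul(-32, Pow(-25, -1)), -15) = Add(Mul(-32, Rational(-1, 25)), -15) = Add(Rational(32, 25), -15) = Rational(-343, 25)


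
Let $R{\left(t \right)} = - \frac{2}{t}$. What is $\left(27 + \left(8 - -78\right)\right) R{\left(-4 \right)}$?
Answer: $\frac{113}{2} \approx 56.5$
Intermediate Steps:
$\left(27 + \left(8 - -78\right)\right) R{\left(-4 \right)} = \left(27 + \left(8 - -78\right)\right) \left(- \frac{2}{-4}\right) = \left(27 + \left(8 + 78\right)\right) \left(\left(-2\right) \left(- \frac{1}{4}\right)\right) = \left(27 + 86\right) \frac{1}{2} = 113 \cdot \frac{1}{2} = \frac{113}{2}$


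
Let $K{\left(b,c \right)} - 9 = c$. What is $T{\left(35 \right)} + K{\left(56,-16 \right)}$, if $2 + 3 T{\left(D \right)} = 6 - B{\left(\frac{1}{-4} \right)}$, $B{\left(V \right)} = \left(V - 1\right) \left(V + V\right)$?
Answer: $- \frac{47}{8} \approx -5.875$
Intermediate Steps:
$K{\left(b,c \right)} = 9 + c$
$B{\left(V \right)} = 2 V \left(-1 + V\right)$ ($B{\left(V \right)} = \left(-1 + V\right) 2 V = 2 V \left(-1 + V\right)$)
$T{\left(D \right)} = \frac{9}{8}$ ($T{\left(D \right)} = - \frac{2}{3} + \frac{6 - \frac{2 \left(-1 + \frac{1}{-4}\right)}{-4}}{3} = - \frac{2}{3} + \frac{6 - 2 \left(- \frac{1}{4}\right) \left(-1 - \frac{1}{4}\right)}{3} = - \frac{2}{3} + \frac{6 - 2 \left(- \frac{1}{4}\right) \left(- \frac{5}{4}\right)}{3} = - \frac{2}{3} + \frac{6 - \frac{5}{8}}{3} = - \frac{2}{3} + \frac{1}{3} \cdot \frac{43}{8} = - \frac{2}{3} + \frac{43}{24} = \frac{9}{8}$)
$T{\left(35 \right)} + K{\left(56,-16 \right)} = \frac{9}{8} + \left(9 - 16\right) = \frac{9}{8} - 7 = - \frac{47}{8}$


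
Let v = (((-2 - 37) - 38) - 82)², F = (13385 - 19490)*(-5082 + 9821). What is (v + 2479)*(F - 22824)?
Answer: -803774671440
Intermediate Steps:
F = -28931595 (F = -6105*4739 = -28931595)
v = 25281 (v = ((-39 - 38) - 82)² = (-77 - 82)² = (-159)² = 25281)
(v + 2479)*(F - 22824) = (25281 + 2479)*(-28931595 - 22824) = 27760*(-28954419) = -803774671440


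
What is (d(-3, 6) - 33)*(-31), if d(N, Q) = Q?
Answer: 837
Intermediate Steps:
(d(-3, 6) - 33)*(-31) = (6 - 33)*(-31) = -27*(-31) = 837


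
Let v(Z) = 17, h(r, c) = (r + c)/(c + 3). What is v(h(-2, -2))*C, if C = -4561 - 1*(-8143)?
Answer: 60894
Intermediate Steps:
h(r, c) = (c + r)/(3 + c)
C = 3582 (C = -4561 + 8143 = 3582)
v(h(-2, -2))*C = 17*3582 = 60894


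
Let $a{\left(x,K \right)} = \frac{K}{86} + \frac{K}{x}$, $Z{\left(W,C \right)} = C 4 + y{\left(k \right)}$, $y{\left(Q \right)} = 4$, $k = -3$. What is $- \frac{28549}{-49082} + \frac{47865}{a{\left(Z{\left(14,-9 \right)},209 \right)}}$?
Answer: $- \frac{8904929371}{763002} \approx -11671.0$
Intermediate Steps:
$Z{\left(W,C \right)} = 4 + 4 C$ ($Z{\left(W,C \right)} = C 4 + 4 = 4 C + 4 = 4 + 4 C$)
$a{\left(x,K \right)} = \frac{K}{86} + \frac{K}{x}$ ($a{\left(x,K \right)} = K \frac{1}{86} + \frac{K}{x} = \frac{K}{86} + \frac{K}{x}$)
$- \frac{28549}{-49082} + \frac{47865}{a{\left(Z{\left(14,-9 \right)},209 \right)}} = - \frac{28549}{-49082} + \frac{47865}{\frac{1}{86} \cdot 209 + \frac{209}{4 + 4 \left(-9\right)}} = \left(-28549\right) \left(- \frac{1}{49082}\right) + \frac{47865}{\frac{209}{86} + \frac{209}{4 - 36}} = \frac{28549}{49082} + \frac{47865}{\frac{209}{86} + \frac{209}{-32}} = \frac{28549}{49082} + \frac{47865}{\frac{209}{86} + 209 \left(- \frac{1}{32}\right)} = \frac{28549}{49082} + \frac{47865}{\frac{209}{86} - \frac{209}{32}} = \frac{28549}{49082} + \frac{47865}{- \frac{5643}{1376}} = \frac{28549}{49082} + 47865 \left(- \frac{1376}{5643}\right) = \frac{28549}{49082} - \frac{21954080}{1881} = - \frac{8904929371}{763002}$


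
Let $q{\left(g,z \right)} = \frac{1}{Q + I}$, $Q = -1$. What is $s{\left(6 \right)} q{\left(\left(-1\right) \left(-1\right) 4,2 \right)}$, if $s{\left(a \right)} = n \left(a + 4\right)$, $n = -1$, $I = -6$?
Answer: $\frac{10}{7} \approx 1.4286$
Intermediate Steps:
$q{\left(g,z \right)} = - \frac{1}{7}$ ($q{\left(g,z \right)} = \frac{1}{-1 - 6} = \frac{1}{-7} = - \frac{1}{7}$)
$s{\left(a \right)} = -4 - a$ ($s{\left(a \right)} = - (a + 4) = - (4 + a) = -4 - a$)
$s{\left(6 \right)} q{\left(\left(-1\right) \left(-1\right) 4,2 \right)} = \left(-4 - 6\right) \left(- \frac{1}{7}\right) = \left(-10\right) \left(- \frac{1}{7}\right) = \frac{10}{7}$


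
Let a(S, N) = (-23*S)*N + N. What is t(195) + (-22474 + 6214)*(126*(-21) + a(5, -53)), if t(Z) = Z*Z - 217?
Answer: -55181152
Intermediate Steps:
a(S, N) = N - 23*N*S (a(S, N) = -23*N*S + N = N - 23*N*S)
t(Z) = -217 + Z² (t(Z) = Z² - 217 = -217 + Z²)
t(195) + (-22474 + 6214)*(126*(-21) + a(5, -53)) = (-217 + 195²) + (-22474 + 6214)*(126*(-21) - 53*(1 - 23*5)) = (-217 + 38025) - 16260*(-2646 - 53*(1 - 115)) = 37808 - 16260*(-2646 - 53*(-114)) = 37808 - 16260*(-2646 + 6042) = 37808 - 16260*3396 = 37808 - 55218960 = -55181152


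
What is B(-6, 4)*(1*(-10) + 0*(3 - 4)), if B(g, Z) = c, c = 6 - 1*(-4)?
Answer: -100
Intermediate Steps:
c = 10 (c = 6 + 4 = 10)
B(g, Z) = 10
B(-6, 4)*(1*(-10) + 0*(3 - 4)) = 10*(1*(-10) + 0*(3 - 4)) = 10*(-10 + 0*(-1)) = 10*(-10 + 0) = 10*(-10) = -100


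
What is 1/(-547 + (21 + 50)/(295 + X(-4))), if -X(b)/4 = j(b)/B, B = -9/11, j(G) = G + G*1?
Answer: -2303/1259102 ≈ -0.0018291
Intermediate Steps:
j(G) = 2*G (j(G) = G + G = 2*G)
B = -9/11 (B = -9*1/11 = -9/11 ≈ -0.81818)
X(b) = 88*b/9 (X(b) = -4*2*b/(-9/11) = -4*2*b*(-11)/9 = -(-88)*b/9 = 88*b/9)
1/(-547 + (21 + 50)/(295 + X(-4))) = 1/(-547 + (21 + 50)/(295 + (88/9)*(-4))) = 1/(-547 + 71/(295 - 352/9)) = 1/(-547 + 71/(2303/9)) = 1/(-547 + 71*(9/2303)) = 1/(-547 + 639/2303) = 1/(-1259102/2303) = -2303/1259102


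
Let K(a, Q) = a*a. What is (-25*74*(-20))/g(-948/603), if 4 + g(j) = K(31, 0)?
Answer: 37000/957 ≈ 38.662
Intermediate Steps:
K(a, Q) = a**2
g(j) = 957 (g(j) = -4 + 31**2 = -4 + 961 = 957)
(-25*74*(-20))/g(-948/603) = (-25*74*(-20))/957 = -1850*(-20)*(1/957) = 37000*(1/957) = 37000/957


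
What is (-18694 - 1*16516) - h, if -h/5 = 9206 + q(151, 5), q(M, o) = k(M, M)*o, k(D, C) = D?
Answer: 14595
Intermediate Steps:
q(M, o) = M*o
h = -49805 (h = -5*(9206 + 151*5) = -5*(9206 + 755) = -5*9961 = -49805)
(-18694 - 1*16516) - h = (-18694 - 1*16516) - 1*(-49805) = (-18694 - 16516) + 49805 = -35210 + 49805 = 14595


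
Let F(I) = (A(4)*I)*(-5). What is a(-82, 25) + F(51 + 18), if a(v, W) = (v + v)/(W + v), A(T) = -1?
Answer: 19829/57 ≈ 347.88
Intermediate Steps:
a(v, W) = 2*v/(W + v) (a(v, W) = (2*v)/(W + v) = 2*v/(W + v))
F(I) = 5*I (F(I) = -I*(-5) = 5*I)
a(-82, 25) + F(51 + 18) = 2*(-82)/(25 - 82) + 5*(51 + 18) = 2*(-82)/(-57) + 5*69 = 2*(-82)*(-1/57) + 345 = 164/57 + 345 = 19829/57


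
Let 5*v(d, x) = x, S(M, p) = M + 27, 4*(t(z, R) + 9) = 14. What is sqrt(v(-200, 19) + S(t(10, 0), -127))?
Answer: sqrt(2530)/10 ≈ 5.0299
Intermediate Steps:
t(z, R) = -11/2 (t(z, R) = -9 + (1/4)*14 = -9 + 7/2 = -11/2)
S(M, p) = 27 + M
v(d, x) = x/5
sqrt(v(-200, 19) + S(t(10, 0), -127)) = sqrt((1/5)*19 + (27 - 11/2)) = sqrt(19/5 + 43/2) = sqrt(253/10) = sqrt(2530)/10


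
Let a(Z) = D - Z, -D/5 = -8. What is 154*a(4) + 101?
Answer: 5645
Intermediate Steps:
D = 40 (D = -5*(-8) = 40)
a(Z) = 40 - Z
154*a(4) + 101 = 154*(40 - 1*4) + 101 = 154*(40 - 4) + 101 = 154*36 + 101 = 5544 + 101 = 5645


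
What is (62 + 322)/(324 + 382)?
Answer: 192/353 ≈ 0.54391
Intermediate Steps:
(62 + 322)/(324 + 382) = 384/706 = 384*(1/706) = 192/353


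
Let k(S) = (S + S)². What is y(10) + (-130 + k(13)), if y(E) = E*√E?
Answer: 546 + 10*√10 ≈ 577.62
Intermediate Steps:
y(E) = E^(3/2)
k(S) = 4*S² (k(S) = (2*S)² = 4*S²)
y(10) + (-130 + k(13)) = 10^(3/2) + (-130 + 4*13²) = 10*√10 + (-130 + 4*169) = 10*√10 + (-130 + 676) = 10*√10 + 546 = 546 + 10*√10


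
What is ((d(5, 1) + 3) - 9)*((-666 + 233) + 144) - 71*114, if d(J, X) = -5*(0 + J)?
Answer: 865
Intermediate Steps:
d(J, X) = -5*J
((d(5, 1) + 3) - 9)*((-666 + 233) + 144) - 71*114 = ((-5*5 + 3) - 9)*((-666 + 233) + 144) - 71*114 = ((-25 + 3) - 9)*(-433 + 144) - 8094 = (-22 - 9)*(-289) - 8094 = -31*(-289) - 8094 = 8959 - 8094 = 865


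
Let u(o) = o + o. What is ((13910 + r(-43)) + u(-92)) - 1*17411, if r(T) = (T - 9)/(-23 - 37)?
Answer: -55262/15 ≈ -3684.1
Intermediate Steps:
r(T) = 3/20 - T/60 (r(T) = (-9 + T)/(-60) = (-9 + T)*(-1/60) = 3/20 - T/60)
u(o) = 2*o
((13910 + r(-43)) + u(-92)) - 1*17411 = ((13910 + (3/20 - 1/60*(-43))) + 2*(-92)) - 1*17411 = ((13910 + (3/20 + 43/60)) - 184) - 17411 = ((13910 + 13/15) - 184) - 17411 = (208663/15 - 184) - 17411 = 205903/15 - 17411 = -55262/15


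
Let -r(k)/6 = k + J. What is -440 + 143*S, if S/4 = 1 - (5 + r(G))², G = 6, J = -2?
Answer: -206360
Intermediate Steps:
r(k) = 12 - 6*k (r(k) = -6*(k - 2) = -6*(-2 + k) = 12 - 6*k)
S = -1440 (S = 4*(1 - (5 + (12 - 6*6))²) = 4*(1 - (5 + (12 - 36))²) = 4*(1 - (5 - 24)²) = 4*(1 - 1*(-19)²) = 4*(1 - 1*361) = 4*(1 - 361) = 4*(-360) = -1440)
-440 + 143*S = -440 + 143*(-1440) = -440 - 205920 = -206360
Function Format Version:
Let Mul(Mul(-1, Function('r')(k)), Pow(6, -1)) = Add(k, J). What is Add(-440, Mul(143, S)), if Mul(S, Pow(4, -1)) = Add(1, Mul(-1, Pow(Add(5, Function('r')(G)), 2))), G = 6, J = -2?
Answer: -206360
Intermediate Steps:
Function('r')(k) = Add(12, Mul(-6, k)) (Function('r')(k) = Mul(-6, Add(k, -2)) = Mul(-6, Add(-2, k)) = Add(12, Mul(-6, k)))
S = -1440 (S = Mul(4, Add(1, Mul(-1, Pow(Add(5, Add(12, Mul(-6, 6))), 2)))) = Mul(4, Add(1, Mul(-1, Pow(Add(5, Add(12, -36)), 2)))) = Mul(4, Add(1, Mul(-1, Pow(Add(5, -24), 2)))) = Mul(4, Add(1, Mul(-1, Pow(-19, 2)))) = Mul(4, Add(1, Mul(-1, 361))) = Mul(4, Add(1, -361)) = Mul(4, -360) = -1440)
Add(-440, Mul(143, S)) = Add(-440, Mul(143, -1440)) = Add(-440, -205920) = -206360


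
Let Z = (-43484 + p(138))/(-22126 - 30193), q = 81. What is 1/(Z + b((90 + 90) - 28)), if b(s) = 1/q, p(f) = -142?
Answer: 4237839/3586025 ≈ 1.1818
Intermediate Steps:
b(s) = 1/81
Z = 43626/52319 (Z = (-43484 - 142)/(-22126 - 30193) = -43626/(-52319) = -43626*(-1/52319) = 43626/52319 ≈ 0.83385)
1/(Z + b((90 + 90) - 28)) = 1/(43626/52319 + 1/81) = 1/(3586025/4237839) = 4237839/3586025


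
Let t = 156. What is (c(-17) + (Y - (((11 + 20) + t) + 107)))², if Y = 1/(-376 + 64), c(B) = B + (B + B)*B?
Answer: 6939389809/97344 ≈ 71287.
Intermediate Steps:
c(B) = B + 2*B² (c(B) = B + (2*B)*B = B + 2*B²)
Y = -1/312 (Y = 1/(-312) = -1/312 ≈ -0.0032051)
(c(-17) + (Y - (((11 + 20) + t) + 107)))² = (-17*(1 + 2*(-17)) + (-1/312 - (((11 + 20) + 156) + 107)))² = (-17*(1 - 34) + (-1/312 - ((31 + 156) + 107)))² = (-17*(-33) + (-1/312 - (187 + 107)))² = (561 + (-1/312 - 1*294))² = (561 + (-1/312 - 294))² = (561 - 91729/312)² = (83303/312)² = 6939389809/97344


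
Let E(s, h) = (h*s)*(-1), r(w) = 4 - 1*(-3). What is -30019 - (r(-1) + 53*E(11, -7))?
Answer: -34107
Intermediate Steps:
r(w) = 7 (r(w) = 4 + 3 = 7)
E(s, h) = -h*s
-30019 - (r(-1) + 53*E(11, -7)) = -30019 - (7 + 53*(-1*(-7)*11)) = -30019 - (7 + 53*77) = -30019 - (7 + 4081) = -30019 - 1*4088 = -30019 - 4088 = -34107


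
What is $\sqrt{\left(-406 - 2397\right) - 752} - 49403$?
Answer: $-49403 + 3 i \sqrt{395} \approx -49403.0 + 59.624 i$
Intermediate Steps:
$\sqrt{\left(-406 - 2397\right) - 752} - 49403 = \sqrt{-2803 - 752} - 49403 = \sqrt{-3555} - 49403 = 3 i \sqrt{395} - 49403 = -49403 + 3 i \sqrt{395}$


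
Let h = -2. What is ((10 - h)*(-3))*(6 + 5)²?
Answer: -4356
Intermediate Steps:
((10 - h)*(-3))*(6 + 5)² = ((10 - 1*(-2))*(-3))*(6 + 5)² = ((10 + 2)*(-3))*11² = (12*(-3))*121 = -36*121 = -4356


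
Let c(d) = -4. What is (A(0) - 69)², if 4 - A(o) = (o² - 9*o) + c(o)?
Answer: 3721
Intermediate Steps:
A(o) = 8 - o² + 9*o (A(o) = 4 - ((o² - 9*o) - 4) = 4 - (-4 + o² - 9*o) = 4 + (4 - o² + 9*o) = 8 - o² + 9*o)
(A(0) - 69)² = ((8 - 1*0² + 9*0) - 69)² = ((8 - 1*0 + 0) - 69)² = ((8 + 0 + 0) - 69)² = (8 - 69)² = (-61)² = 3721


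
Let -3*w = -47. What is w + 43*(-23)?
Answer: -2920/3 ≈ -973.33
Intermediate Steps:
w = 47/3 (w = -⅓*(-47) = 47/3 ≈ 15.667)
w + 43*(-23) = 47/3 + 43*(-23) = 47/3 - 989 = -2920/3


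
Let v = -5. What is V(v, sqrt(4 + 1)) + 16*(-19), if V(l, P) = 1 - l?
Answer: -298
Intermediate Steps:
V(v, sqrt(4 + 1)) + 16*(-19) = (1 - 1*(-5)) + 16*(-19) = (1 + 5) - 304 = 6 - 304 = -298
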